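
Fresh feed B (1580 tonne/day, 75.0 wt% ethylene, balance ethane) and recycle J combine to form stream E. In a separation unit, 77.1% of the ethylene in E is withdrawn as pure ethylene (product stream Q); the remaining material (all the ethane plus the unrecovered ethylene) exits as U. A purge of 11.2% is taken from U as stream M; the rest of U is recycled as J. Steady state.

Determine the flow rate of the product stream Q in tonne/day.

ethylene in E: m_A = 1580×0.750 + (1−0.112)·(1−0.771)·m_A, so m_A = 1185/0.7966 = 1487.5 tonne/day.
Product Q = 0.771×1487.5 = 1146.8 tonne/day.

1147 tonne/day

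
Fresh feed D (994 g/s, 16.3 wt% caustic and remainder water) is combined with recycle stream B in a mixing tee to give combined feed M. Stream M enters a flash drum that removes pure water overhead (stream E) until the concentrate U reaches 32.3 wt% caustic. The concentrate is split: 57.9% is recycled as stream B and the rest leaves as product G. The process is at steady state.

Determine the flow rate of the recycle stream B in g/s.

Overall caustic balance (none leaves overhead): caustic in fresh feed = caustic in product, i.e. 994×0.163 = (1−0.579)·U·0.323.
U = 162.02/(0.323×0.421) = 1191.5 g/s.
Recycle B = 0.579×1191.5 = 689.87 g/s.

689.9 g/s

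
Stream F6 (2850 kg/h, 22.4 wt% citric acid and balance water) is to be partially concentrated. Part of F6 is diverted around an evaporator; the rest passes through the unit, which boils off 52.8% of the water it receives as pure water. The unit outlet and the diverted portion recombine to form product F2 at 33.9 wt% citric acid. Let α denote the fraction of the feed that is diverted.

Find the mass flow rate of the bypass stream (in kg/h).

490.4 kg/h

All 2850×0.224 = 638.4 kg/h of citric acid reaches F2, so F2 = 638.4/0.339 = 1883.2 kg/h and vapour = 966.81 kg/h.
The evaporator receives (1−α)·2850 of feed at 0.776 water and removes 0.528 of that water:
0.528×0.776×(1−α)×2850 = 966.81
(1−α) = 966.81/1167.7 = 0.8279;  α = 0.1721.
Bypass flow = 0.1721×2850 = 490.35 kg/h.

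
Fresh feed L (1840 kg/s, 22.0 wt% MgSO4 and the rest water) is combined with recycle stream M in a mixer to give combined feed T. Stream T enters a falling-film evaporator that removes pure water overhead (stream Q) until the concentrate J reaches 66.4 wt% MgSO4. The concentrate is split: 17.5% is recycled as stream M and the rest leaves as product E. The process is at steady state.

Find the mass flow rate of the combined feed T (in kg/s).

1969 kg/s

Overall MgSO4 balance (none leaves overhead): MgSO4 in fresh feed = MgSO4 in product, i.e. 1840×0.220 = (1−0.175)·J·0.664.
J = 404.8/(0.664×0.825) = 738.96 kg/s.
Recycle M = 0.175×738.96 = 129.32 kg/s.
Combined feed T = 1840 + 129.32 = 1969.3 kg/s.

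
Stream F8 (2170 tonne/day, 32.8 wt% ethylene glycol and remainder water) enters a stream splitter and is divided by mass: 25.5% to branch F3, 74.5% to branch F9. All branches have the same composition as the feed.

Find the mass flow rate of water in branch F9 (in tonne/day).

Branch F9 total = 0.745×2170 = 1616.7 tonne/day.
water in F9 = 0.672×1616.7 = 1086.4 tonne/day.

1086 tonne/day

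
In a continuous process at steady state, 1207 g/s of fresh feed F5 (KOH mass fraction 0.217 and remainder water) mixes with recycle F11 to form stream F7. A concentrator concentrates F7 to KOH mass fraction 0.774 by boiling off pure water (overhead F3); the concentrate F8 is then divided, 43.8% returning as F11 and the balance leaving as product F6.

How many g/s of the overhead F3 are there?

868.6 g/s

Overall KOH balance (none leaves overhead): KOH in fresh feed = KOH in product, i.e. 1207×0.217 = (1−0.438)·F8·0.774.
F8 = 261.92/(0.774×0.562) = 602.13 g/s.
Recycle F11 = 0.438×602.13 = 263.73 g/s.
Combined feed F7 = 1207 + 263.73 = 1470.7 g/s.
Overhead F3 = F7 − F8 = 1470.7 − 602.13 = 868.6 g/s.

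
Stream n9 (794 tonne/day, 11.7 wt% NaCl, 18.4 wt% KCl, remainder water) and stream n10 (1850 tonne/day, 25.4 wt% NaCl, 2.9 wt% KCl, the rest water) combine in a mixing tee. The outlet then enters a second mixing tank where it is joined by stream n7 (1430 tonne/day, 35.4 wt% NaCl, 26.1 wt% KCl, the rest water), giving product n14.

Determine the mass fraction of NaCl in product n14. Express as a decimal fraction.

Overall, product flow = 4074 tonne/day.
NaCl in = 794×0.117 + 1850×0.254 + 1430×0.354 = 1069 tonne/day.
NaCl fraction in n14 = 0.262.

0.262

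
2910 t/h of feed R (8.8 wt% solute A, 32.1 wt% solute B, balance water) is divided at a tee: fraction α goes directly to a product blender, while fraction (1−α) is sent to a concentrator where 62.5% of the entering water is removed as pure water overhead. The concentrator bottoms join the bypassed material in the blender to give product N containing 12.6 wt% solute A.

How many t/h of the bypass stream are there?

All 2910×0.088 = 256.08 t/h of solute A reaches N, so N = 256.08/0.126 = 2032.4 t/h and vapour = 877.62 t/h.
The evaporator receives (1−α)·2910 of feed at 0.591 water and removes 0.625 of that water:
0.625×0.591×(1−α)×2910 = 877.62
(1−α) = 877.62/1074.9 = 0.8165;  α = 0.1835.
Bypass flow = 0.1835×2910 = 534.04 t/h.

534 t/h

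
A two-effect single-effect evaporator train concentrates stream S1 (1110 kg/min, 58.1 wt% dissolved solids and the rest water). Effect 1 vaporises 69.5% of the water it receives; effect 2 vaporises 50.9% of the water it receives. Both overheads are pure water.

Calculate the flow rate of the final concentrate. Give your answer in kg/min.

714.6 kg/min

water in feed = 1110×0.419 = 465.09 kg/min.
After stage 1: water left = (1−0.695)×465.09 = 141.85; stream total = 786.76 kg/min.
After stage 2: water left = (1−0.509)×141.85 = 69.65; final concentrate = 714.56 kg/min.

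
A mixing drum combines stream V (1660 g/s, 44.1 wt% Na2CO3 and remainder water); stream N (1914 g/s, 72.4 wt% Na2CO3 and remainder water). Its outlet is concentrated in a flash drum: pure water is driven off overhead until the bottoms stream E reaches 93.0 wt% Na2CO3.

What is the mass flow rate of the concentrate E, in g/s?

Na2CO3 entering = 1660×0.441 + 1914×0.724 = 2117.8 g/s.
All Na2CO3 reports to E, so E = 2117.8/0.930 = 2277.2 g/s.

2277 g/s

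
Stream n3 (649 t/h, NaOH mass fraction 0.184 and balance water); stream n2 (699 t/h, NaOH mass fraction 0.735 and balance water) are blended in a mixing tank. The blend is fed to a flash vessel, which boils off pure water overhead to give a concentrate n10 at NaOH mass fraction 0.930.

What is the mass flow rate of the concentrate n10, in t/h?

NaOH entering = 649×0.184 + 699×0.735 = 633.18 t/h.
All NaOH reports to n10, so n10 = 633.18/0.930 = 680.84 t/h.

680.8 t/h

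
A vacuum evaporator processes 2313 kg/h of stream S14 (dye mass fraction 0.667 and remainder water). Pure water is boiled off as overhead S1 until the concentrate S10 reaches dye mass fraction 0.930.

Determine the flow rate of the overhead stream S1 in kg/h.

dye is conserved: 2313×0.667 = 1542.8 kg/h all reports to the concentrate.
Concentrate = 1542.8/(target fraction) = 1658.9 kg/h.
Overhead = 2313 − 1658.9 = 654.11 kg/h.

654.1 kg/h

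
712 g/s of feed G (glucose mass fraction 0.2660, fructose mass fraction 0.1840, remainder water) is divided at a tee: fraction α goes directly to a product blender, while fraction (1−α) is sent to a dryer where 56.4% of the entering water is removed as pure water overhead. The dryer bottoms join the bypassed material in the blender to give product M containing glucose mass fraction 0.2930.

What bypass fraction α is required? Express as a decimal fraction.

0.703

All 712×0.266 = 189.39 g/s of glucose reaches M, so M = 189.39/0.293 = 646.39 g/s and vapour = 65.611 g/s.
The evaporator receives (1−α)·712 of feed at 0.550 water and removes 0.564 of that water:
0.564×0.550×(1−α)×712 = 65.611
(1−α) = 65.611/220.86 = 0.2971;  α = 0.7029.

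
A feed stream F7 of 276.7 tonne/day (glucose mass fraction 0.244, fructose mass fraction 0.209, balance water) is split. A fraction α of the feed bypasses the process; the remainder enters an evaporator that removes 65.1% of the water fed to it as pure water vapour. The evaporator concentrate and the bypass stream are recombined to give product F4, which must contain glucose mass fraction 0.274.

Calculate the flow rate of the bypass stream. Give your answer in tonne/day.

All 276.7×0.244 = 67.515 tonne/day of glucose reaches F4, so F4 = 67.515/0.274 = 246.4 tonne/day and vapour = 30.296 tonne/day.
The evaporator receives (1−α)·276.7 of feed at 0.547 water and removes 0.651 of that water:
0.651×0.547×(1−α)×276.7 = 30.296
(1−α) = 30.296/98.532 = 0.3075;  α = 0.6925.
Bypass flow = 0.6925×276.7 = 191.62 tonne/day.

191.6 tonne/day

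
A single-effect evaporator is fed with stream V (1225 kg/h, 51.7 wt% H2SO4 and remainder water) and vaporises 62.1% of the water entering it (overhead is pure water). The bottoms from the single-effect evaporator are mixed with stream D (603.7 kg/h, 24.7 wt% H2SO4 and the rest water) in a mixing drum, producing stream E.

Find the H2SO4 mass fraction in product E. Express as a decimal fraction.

0.5355

Vapour removed = 0.621×0.483×1225 = 367.43 kg/h; concentrate = 857.57 kg/h.
H2SO4 reaching the mixer = 633.33 (from concentrate) + 603.7×0.247 = 782.44 kg/h.
Product flow = 857.57 + 603.7 = 1461.3 kg/h; H2SO4 fraction = 0.5355.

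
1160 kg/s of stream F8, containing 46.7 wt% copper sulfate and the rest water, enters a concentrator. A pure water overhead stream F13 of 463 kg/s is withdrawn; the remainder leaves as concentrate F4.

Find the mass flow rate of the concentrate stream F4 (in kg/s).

Concentrate = 1160 − 463 = 697 kg/s.

697 kg/s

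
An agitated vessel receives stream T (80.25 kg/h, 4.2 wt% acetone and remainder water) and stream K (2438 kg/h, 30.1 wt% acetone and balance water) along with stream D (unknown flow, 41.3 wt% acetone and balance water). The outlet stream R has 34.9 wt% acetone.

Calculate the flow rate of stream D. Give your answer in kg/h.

Let D be the unknown flow. Total out = 2518.2 + D.
acetone balance: 737.21 + 0.413·D = 0.349·(2518.2 + D)
(0.413 − 0.349)·D = 0.349×2518.2 − 737.21 = 141.66
D = 141.66 / 0.064 = 2213.4 kg/h

2213 kg/h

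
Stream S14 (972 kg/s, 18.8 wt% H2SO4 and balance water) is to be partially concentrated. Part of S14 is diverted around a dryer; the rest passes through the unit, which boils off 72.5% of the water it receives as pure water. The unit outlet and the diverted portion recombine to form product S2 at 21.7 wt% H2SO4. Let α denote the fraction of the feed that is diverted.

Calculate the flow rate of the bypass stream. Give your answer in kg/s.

All 972×0.188 = 182.74 kg/s of H2SO4 reaches S2, so S2 = 182.74/0.217 = 842.1 kg/s and vapour = 129.9 kg/s.
The evaporator receives (1−α)·972 of feed at 0.812 water and removes 0.725 of that water:
0.725×0.812×(1−α)×972 = 129.9
(1−α) = 129.9/572.22 = 0.2270;  α = 0.7730.
Bypass flow = 0.7730×972 = 751.35 kg/s.

751.3 kg/s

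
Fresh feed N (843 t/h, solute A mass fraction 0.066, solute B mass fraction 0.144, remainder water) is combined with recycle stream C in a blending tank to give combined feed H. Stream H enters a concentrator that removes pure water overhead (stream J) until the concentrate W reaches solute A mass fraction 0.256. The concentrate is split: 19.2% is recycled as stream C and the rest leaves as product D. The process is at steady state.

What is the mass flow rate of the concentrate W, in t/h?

Overall solute A balance (none leaves overhead): solute A in fresh feed = solute A in product, i.e. 843×0.066 = (1−0.192)·W·0.256.
W = 55.638/(0.256×0.808) = 268.98 t/h.

269 t/h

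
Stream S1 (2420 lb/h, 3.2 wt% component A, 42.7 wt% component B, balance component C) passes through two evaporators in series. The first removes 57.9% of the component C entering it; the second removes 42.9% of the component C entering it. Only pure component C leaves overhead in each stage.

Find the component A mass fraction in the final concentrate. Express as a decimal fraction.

0.054

component C in feed = 2420×0.541 = 1309.2 lb/h.
After stage 1: component C left = (1−0.579)×1309.2 = 551.18; stream total = 1662 lb/h.
After stage 2: component C left = (1−0.429)×551.18 = 314.72; final concentrate = 1425.5 lb/h.
component A fraction = 77.44/1425.5 = 0.054.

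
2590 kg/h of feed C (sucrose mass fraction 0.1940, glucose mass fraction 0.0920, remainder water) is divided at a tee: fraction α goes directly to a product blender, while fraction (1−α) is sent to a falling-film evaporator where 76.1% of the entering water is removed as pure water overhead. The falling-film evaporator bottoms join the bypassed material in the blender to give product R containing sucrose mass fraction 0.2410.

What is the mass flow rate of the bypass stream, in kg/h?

All 2590×0.194 = 502.46 kg/h of sucrose reaches R, so R = 502.46/0.241 = 2084.9 kg/h and vapour = 505.1 kg/h.
The evaporator receives (1−α)·2590 of feed at 0.714 water and removes 0.761 of that water:
0.761×0.714×(1−α)×2590 = 505.1
(1−α) = 505.1/1407.3 = 0.3589;  α = 0.6411.
Bypass flow = 0.6411×2590 = 1660.4 kg/h.

1660 kg/h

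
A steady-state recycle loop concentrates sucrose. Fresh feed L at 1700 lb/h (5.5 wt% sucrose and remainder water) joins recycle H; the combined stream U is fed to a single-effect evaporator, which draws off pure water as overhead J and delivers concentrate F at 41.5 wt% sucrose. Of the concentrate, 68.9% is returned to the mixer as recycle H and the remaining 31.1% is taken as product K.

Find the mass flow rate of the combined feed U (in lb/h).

2199 lb/h

Overall sucrose balance (none leaves overhead): sucrose in fresh feed = sucrose in product, i.e. 1700×0.055 = (1−0.689)·F·0.415.
F = 93.5/(0.415×0.311) = 724.44 lb/h.
Recycle H = 0.689×724.44 = 499.14 lb/h.
Combined feed U = 1700 + 499.14 = 2199.1 lb/h.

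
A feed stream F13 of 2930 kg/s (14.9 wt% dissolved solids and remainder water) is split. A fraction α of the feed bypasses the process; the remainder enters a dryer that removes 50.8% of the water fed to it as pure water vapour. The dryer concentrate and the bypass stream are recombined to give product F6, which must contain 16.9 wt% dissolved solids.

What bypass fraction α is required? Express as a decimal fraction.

All 2930×0.149 = 436.57 kg/s of dissolved solids reaches F6, so F6 = 436.57/0.169 = 2583.3 kg/s and vapour = 346.75 kg/s.
The evaporator receives (1−α)·2930 of feed at 0.851 water and removes 0.508 of that water:
0.508×0.851×(1−α)×2930 = 346.75
(1−α) = 346.75/1266.7 = 0.2737;  α = 0.7263.

0.726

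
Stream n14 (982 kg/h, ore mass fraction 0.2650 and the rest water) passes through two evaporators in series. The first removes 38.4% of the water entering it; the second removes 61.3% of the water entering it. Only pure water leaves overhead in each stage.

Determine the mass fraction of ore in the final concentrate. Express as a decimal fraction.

water in feed = 982×0.735 = 721.77 kg/h.
After stage 1: water left = (1−0.384)×721.77 = 444.61; stream total = 704.84 kg/h.
After stage 2: water left = (1−0.613)×444.61 = 172.06; final concentrate = 432.29 kg/h.
ore fraction = 260.23/432.29 = 0.6020.

0.6020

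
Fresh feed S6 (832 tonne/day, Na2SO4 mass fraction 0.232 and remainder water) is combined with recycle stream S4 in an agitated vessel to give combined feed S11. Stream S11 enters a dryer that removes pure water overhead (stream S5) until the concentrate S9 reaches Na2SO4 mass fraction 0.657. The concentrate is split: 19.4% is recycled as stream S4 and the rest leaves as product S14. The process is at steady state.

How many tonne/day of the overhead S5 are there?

Overall Na2SO4 balance (none leaves overhead): Na2SO4 in fresh feed = Na2SO4 in product, i.e. 832×0.232 = (1−0.194)·S9·0.657.
S9 = 193.02/(0.657×0.806) = 364.51 tonne/day.
Recycle S4 = 0.194×364.51 = 70.715 tonne/day.
Combined feed S11 = 832 + 70.715 = 902.72 tonne/day.
Overhead S5 = S11 − S9 = 902.72 − 364.51 = 538.2 tonne/day.

538.2 tonne/day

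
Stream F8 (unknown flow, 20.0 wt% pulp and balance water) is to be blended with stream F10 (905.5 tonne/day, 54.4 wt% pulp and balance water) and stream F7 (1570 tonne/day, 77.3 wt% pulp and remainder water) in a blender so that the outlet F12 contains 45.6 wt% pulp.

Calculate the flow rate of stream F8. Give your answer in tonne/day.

2255 tonne/day

Let F8 be the unknown flow. Total out = 2475.5 + F8.
pulp balance: 1706.2 + 0.200·F8 = 0.456·(2475.5 + F8)
(0.200 − 0.456)·F8 = 0.456×2475.5 − 1706.2 = -577.37
F8 = -577.37 / -0.256 = 2255.4 tonne/day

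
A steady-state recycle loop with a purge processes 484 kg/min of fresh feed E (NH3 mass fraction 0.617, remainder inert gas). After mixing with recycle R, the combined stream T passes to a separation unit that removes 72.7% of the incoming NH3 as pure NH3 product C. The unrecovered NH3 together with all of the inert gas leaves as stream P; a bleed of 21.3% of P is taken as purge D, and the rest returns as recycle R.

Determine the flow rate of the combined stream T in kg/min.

1251 kg/min

inert gas enters only via E and leaves only via the purge: 484×0.383 = 0.213×(inert gas in P), and the separation unit passes all inert gas, so inert gas in T = inert gas in P = 870.29 kg/min.
NH3 in T: m_A = 484×0.617 + (1−0.213)·(1−0.727)·m_A, so m_A = 298.63/0.7851 = 380.35 kg/min.
T = 380.35 + 870.29 = 1250.6 kg/min.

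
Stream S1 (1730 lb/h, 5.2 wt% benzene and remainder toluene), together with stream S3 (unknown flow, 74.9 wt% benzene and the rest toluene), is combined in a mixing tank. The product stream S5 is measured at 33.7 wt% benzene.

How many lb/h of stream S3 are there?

1197 lb/h

Let S3 be the unknown flow. Total out = 1730 + S3.
benzene balance: 89.96 + 0.749·S3 = 0.337·(1730 + S3)
(0.749 − 0.337)·S3 = 0.337×1730 − 89.96 = 493.05
S3 = 493.05 / 0.412 = 1196.7 lb/h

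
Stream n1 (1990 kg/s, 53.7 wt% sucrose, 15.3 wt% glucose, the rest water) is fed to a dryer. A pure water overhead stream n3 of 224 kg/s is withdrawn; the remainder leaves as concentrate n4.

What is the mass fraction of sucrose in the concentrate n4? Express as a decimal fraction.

sucrose is not removed: 1990×0.537 = 1068.6 kg/s of sucrose enters n4.
Concentrate = 1990 − 224 = 1766 kg/s.
Mass fraction = 1068.6/1766 = 0.605.

0.605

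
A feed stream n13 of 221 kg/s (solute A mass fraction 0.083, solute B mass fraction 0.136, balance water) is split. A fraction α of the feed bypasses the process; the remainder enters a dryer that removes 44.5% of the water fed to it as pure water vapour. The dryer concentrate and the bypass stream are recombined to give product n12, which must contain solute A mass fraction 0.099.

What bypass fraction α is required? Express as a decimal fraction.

0.535

All 221×0.083 = 18.343 kg/s of solute A reaches n12, so n12 = 18.343/0.099 = 185.28 kg/s and vapour = 35.717 kg/s.
The evaporator receives (1−α)·221 of feed at 0.781 water and removes 0.445 of that water:
0.445×0.781×(1−α)×221 = 35.717
(1−α) = 35.717/76.807 = 0.4650;  α = 0.5350.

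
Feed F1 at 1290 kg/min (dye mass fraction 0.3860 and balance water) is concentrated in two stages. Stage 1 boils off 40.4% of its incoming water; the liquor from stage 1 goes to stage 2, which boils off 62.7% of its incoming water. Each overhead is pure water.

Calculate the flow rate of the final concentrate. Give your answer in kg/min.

water in feed = 1290×0.614 = 792.06 kg/min.
After stage 1: water left = (1−0.404)×792.06 = 472.07; stream total = 970.01 kg/min.
After stage 2: water left = (1−0.627)×472.07 = 176.08; final concentrate = 674.02 kg/min.

674 kg/min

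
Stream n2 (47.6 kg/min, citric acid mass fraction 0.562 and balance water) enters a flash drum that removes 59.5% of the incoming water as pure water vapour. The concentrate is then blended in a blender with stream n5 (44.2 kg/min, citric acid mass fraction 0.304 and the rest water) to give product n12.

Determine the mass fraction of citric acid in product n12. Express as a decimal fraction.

0.506

Vapour removed = 0.595×0.438×47.6 = 12.405 kg/min; concentrate = 35.195 kg/min.
citric acid reaching the mixer = 26.751 (from concentrate) + 44.2×0.304 = 40.188 kg/min.
Product flow = 35.195 + 44.2 = 79.395 kg/min; citric acid fraction = 0.506.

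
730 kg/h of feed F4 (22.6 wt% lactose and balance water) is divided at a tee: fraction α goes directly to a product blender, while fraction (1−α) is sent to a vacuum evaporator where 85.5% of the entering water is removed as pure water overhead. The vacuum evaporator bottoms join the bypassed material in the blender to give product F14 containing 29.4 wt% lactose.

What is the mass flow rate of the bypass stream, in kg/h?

474.9 kg/h

All 730×0.226 = 164.98 kg/h of lactose reaches F14, so F14 = 164.98/0.294 = 561.16 kg/h and vapour = 168.84 kg/h.
The evaporator receives (1−α)·730 of feed at 0.774 water and removes 0.855 of that water:
0.855×0.774×(1−α)×730 = 168.84
(1−α) = 168.84/483.09 = 0.3495;  α = 0.6505.
Bypass flow = 0.6505×730 = 474.86 kg/h.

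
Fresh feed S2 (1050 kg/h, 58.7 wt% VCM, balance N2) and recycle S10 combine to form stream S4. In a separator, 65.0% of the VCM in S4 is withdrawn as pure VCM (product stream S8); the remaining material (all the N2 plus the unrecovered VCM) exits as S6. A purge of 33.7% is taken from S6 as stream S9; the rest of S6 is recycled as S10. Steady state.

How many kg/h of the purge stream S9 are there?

N2 enters only via S2 and leaves only via the purge: 1050×0.413 = 0.337×(N2 in S6), and the separator passes all N2, so N2 in S4 = N2 in S6 = 1286.8 kg/h.
VCM in S4: m_A = 1050×0.587 + (1−0.337)·(1−0.650)·m_A, so m_A = 616.35/0.7680 = 802.59 kg/h.
S6 = (1−0.650)×802.59 + 1286.8 = 1567.7 kg/h.
Purge S9 = 0.337×1567.7 = 528.32 kg/h.

528.3 kg/h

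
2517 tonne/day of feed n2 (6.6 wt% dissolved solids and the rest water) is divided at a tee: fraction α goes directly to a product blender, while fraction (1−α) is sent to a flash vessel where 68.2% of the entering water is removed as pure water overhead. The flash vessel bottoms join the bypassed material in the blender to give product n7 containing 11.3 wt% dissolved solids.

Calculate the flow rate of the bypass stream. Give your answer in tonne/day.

873.5 tonne/day

All 2517×0.066 = 166.12 tonne/day of dissolved solids reaches n7, so n7 = 166.12/0.113 = 1470.1 tonne/day and vapour = 1046.9 tonne/day.
The evaporator receives (1−α)·2517 of feed at 0.934 water and removes 0.682 of that water:
0.682×0.934×(1−α)×2517 = 1046.9
(1−α) = 1046.9/1603.3 = 0.6530;  α = 0.3470.
Bypass flow = 0.3470×2517 = 873.49 tonne/day.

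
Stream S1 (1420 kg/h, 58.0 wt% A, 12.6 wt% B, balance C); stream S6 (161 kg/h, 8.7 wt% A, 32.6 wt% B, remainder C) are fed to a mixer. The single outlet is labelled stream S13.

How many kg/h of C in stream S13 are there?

512 kg/h

C out = C in = 1420×0.294 + 161×0.587 = 511.99 kg/h.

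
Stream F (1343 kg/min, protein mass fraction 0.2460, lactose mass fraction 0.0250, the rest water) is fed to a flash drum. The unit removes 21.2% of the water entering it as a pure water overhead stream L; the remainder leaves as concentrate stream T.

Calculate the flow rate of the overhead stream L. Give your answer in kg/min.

water entering = 1343×0.729 = 979.05 kg/min; overhead removed = 0.212×979.05 = 207.56 kg/min.

207.6 kg/min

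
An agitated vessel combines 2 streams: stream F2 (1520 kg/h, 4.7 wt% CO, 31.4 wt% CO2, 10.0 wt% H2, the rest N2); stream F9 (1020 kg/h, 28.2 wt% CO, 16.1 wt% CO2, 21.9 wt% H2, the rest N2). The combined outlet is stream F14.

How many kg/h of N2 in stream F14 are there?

1164 kg/h

N2 out = N2 in = 1520×0.539 + 1020×0.338 = 1164 kg/h.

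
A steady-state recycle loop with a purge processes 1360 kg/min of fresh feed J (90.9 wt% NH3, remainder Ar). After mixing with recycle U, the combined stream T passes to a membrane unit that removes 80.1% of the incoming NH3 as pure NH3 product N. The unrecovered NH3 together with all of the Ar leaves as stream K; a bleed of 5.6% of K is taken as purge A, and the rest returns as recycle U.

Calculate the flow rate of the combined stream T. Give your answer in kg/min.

Ar enters only via J and leaves only via the purge: 1360×0.091 = 0.056×(Ar in K), and the membrane unit passes all Ar, so Ar in T = Ar in K = 2210 kg/min.
NH3 in T: m_A = 1360×0.909 + (1−0.056)·(1−0.801)·m_A, so m_A = 1236.2/0.8121 = 1522.2 kg/min.
T = 1522.2 + 2210 = 3732.2 kg/min.

3732 kg/min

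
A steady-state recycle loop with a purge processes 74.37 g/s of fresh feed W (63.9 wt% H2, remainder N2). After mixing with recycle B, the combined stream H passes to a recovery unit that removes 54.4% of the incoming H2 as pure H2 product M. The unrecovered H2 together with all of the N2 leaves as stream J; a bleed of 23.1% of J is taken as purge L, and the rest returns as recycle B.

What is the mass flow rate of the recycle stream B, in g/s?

115 g/s

N2 enters only via W and leaves only via the purge: 74.37×0.361 = 0.231×(N2 in J), and the recovery unit passes all N2, so N2 in H = N2 in J = 116.22 g/s.
H2 in H: m_A = 74.37×0.639 + (1−0.231)·(1−0.544)·m_A, so m_A = 47.522/0.6493 = 73.186 g/s.
J = (1−0.544)×73.186 + 116.22 = 149.6 g/s.
Recycle B = (1−0.231)×149.6 = 115.04 g/s.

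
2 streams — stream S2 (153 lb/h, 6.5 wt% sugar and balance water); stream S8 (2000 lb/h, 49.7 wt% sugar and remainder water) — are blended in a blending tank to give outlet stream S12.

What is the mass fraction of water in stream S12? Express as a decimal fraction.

Total flow out = 153 + 2000 = 2153 lb/h.
water in = 153×0.935 + 2000×0.503 = 1149.1 lb/h.
water mass fraction in S12 = 1149.1/2153 = 0.534.

0.534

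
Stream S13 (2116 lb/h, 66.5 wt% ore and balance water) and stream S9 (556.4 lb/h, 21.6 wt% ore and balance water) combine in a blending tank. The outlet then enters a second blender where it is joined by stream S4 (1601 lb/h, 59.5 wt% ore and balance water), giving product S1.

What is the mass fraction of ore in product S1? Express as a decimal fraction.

Overall, product flow = 4273.4 lb/h.
ore in = 2116×0.665 + 556.4×0.216 + 1601×0.595 = 2479.9 lb/h.
ore fraction in S1 = 0.580.

0.580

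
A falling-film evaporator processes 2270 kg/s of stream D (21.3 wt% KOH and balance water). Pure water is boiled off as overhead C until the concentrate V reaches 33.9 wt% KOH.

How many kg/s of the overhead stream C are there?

KOH is conserved: 2270×0.213 = 483.51 kg/s all reports to the concentrate.
Concentrate = 483.51/(target fraction) = 1426.3 kg/s.
Overhead = 2270 − 1426.3 = 843.72 kg/s.

843.7 kg/s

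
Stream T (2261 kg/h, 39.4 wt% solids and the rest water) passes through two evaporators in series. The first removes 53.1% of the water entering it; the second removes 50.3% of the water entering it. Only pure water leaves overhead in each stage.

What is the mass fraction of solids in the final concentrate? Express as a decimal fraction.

0.7361

water in feed = 2261×0.606 = 1370.2 kg/h.
After stage 1: water left = (1−0.531)×1370.2 = 642.61; stream total = 1533.4 kg/h.
After stage 2: water left = (1−0.503)×642.61 = 319.38; final concentrate = 1210.2 kg/h.
solids fraction = 890.83/1210.2 = 0.7361.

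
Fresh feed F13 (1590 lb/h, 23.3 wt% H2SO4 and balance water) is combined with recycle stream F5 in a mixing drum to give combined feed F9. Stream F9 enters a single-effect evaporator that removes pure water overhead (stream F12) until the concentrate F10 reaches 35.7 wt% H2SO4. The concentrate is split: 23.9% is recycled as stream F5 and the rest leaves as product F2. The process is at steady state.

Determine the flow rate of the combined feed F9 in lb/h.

1916 lb/h

Overall H2SO4 balance (none leaves overhead): H2SO4 in fresh feed = H2SO4 in product, i.e. 1590×0.233 = (1−0.239)·F10·0.357.
F10 = 370.47/(0.357×0.761) = 1363.6 lb/h.
Recycle F5 = 0.239×1363.6 = 325.91 lb/h.
Combined feed F9 = 1590 + 325.91 = 1915.9 lb/h.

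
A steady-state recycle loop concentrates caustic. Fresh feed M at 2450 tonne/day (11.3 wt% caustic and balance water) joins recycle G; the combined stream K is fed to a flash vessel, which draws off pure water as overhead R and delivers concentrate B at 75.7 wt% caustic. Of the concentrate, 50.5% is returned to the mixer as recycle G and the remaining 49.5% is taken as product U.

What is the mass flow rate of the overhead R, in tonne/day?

2084 tonne/day

Overall caustic balance (none leaves overhead): caustic in fresh feed = caustic in product, i.e. 2450×0.113 = (1−0.505)·B·0.757.
B = 276.85/(0.757×0.495) = 738.83 tonne/day.
Recycle G = 0.505×738.83 = 373.11 tonne/day.
Combined feed K = 2450 + 373.11 = 2823.1 tonne/day.
Overhead R = K − B = 2823.1 − 738.83 = 2084.3 tonne/day.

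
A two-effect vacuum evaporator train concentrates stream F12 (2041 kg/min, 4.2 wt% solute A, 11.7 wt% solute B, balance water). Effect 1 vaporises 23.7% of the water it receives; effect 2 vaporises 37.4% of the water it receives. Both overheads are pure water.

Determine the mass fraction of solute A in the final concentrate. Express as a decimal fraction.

water in feed = 2041×0.841 = 1716.5 kg/min.
After stage 1: water left = (1−0.237)×1716.5 = 1309.7; stream total = 1634.2 kg/min.
After stage 2: water left = (1−0.374)×1309.7 = 819.86; final concentrate = 1144.4 kg/min.
solute A fraction = 85.722/1144.4 = 0.075.

0.075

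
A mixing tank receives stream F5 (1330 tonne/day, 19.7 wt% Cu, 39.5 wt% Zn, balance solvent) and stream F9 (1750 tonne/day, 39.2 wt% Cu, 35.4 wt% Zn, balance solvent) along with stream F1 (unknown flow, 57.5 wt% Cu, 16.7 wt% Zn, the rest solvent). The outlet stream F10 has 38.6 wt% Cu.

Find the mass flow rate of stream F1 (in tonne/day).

Let F1 be the unknown flow. Total out = 3080 + F1.
Cu balance: 948.01 + 0.575·F1 = 0.386·(3080 + F1)
(0.575 − 0.386)·F1 = 0.386×3080 − 948.01 = 240.87
F1 = 240.87 / 0.189 = 1274.4 tonne/day

1274 tonne/day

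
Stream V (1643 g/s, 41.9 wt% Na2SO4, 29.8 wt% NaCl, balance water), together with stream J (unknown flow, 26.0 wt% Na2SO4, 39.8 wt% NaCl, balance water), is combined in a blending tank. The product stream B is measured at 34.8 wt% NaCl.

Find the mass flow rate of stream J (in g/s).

Let J be the unknown flow. Total out = 1643 + J.
NaCl balance: 489.61 + 0.398·J = 0.348·(1643 + J)
(0.398 − 0.348)·J = 0.348×1643 − 489.61 = 82.15
J = 82.15 / 0.050 = 1643 g/s

1643 g/s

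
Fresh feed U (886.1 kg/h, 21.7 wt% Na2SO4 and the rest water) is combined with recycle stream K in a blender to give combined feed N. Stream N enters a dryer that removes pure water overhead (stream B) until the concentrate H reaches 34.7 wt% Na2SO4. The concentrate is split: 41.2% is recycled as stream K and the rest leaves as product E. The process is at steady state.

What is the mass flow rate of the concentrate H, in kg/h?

Overall Na2SO4 balance (none leaves overhead): Na2SO4 in fresh feed = Na2SO4 in product, i.e. 886.1×0.217 = (1−0.412)·H·0.347.
H = 192.28/(0.347×0.588) = 942.4 kg/h.

942.4 kg/h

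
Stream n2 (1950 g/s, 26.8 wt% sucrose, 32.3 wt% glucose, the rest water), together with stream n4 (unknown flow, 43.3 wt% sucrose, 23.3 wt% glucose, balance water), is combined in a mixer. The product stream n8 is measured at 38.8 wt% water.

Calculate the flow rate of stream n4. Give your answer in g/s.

758.3 g/s

Let n4 be the unknown flow. Total out = 1950 + n4.
water balance: 797.55 + 0.334·n4 = 0.388·(1950 + n4)
(0.334 − 0.388)·n4 = 0.388×1950 − 797.55 = -40.95
n4 = -40.95 / -0.054 = 758.33 g/s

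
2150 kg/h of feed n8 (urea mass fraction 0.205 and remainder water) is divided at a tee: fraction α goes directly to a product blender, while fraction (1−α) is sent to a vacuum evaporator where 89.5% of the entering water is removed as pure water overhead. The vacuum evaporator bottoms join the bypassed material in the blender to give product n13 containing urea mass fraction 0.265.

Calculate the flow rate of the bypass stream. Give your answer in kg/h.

1466 kg/h

All 2150×0.205 = 440.75 kg/h of urea reaches n13, so n13 = 440.75/0.265 = 1663.2 kg/h and vapour = 486.79 kg/h.
The evaporator receives (1−α)·2150 of feed at 0.795 water and removes 0.895 of that water:
0.895×0.795×(1−α)×2150 = 486.79
(1−α) = 486.79/1529.8 = 0.3182;  α = 0.6818.
Bypass flow = 0.6818×2150 = 1465.8 kg/h.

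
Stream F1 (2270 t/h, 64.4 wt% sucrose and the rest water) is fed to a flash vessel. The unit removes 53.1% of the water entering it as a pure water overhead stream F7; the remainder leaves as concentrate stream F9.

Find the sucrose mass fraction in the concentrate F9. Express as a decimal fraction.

sucrose is not removed: 2270×0.644 = 1461.9 t/h of sucrose enters F9.
water entering = 2270×0.356 = 808.12 t/h; overhead removed = 0.531×808.12 = 429.11 t/h.
Concentrate = 2270 − 429.11 = 1840.9 t/h.
Mass fraction = 1461.9/1840.9 = 0.794.

0.794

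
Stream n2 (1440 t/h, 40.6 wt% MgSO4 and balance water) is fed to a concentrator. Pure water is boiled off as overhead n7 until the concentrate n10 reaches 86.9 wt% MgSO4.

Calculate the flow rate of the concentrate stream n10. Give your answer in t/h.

672.8 t/h

MgSO4 is conserved: 1440×0.406 = 584.64 t/h all reports to the concentrate.
Concentrate = 584.64/(target fraction) = 672.77 t/h.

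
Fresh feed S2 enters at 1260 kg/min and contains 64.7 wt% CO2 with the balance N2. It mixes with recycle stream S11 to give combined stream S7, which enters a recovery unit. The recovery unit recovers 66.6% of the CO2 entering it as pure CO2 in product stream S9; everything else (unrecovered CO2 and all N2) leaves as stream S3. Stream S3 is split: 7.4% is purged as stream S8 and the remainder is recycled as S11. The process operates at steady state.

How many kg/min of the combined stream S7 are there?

7191 kg/min

N2 enters only via S2 and leaves only via the purge: 1260×0.353 = 0.074×(N2 in S3), and the recovery unit passes all N2, so N2 in S7 = N2 in S3 = 6010.5 kg/min.
CO2 in S7: m_A = 1260×0.647 + (1−0.074)·(1−0.666)·m_A, so m_A = 815.22/0.6907 = 1180.3 kg/min.
S7 = 1180.3 + 6010.5 = 7190.8 kg/min.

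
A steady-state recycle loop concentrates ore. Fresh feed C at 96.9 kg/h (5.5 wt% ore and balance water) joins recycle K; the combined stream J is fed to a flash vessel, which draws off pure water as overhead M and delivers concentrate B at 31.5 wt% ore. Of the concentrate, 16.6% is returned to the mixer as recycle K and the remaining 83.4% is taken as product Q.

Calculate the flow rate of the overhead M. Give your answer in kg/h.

Overall ore balance (none leaves overhead): ore in fresh feed = ore in product, i.e. 96.9×0.055 = (1−0.166)·B·0.315.
B = 5.3295/(0.315×0.834) = 20.287 kg/h.
Recycle K = 0.166×20.287 = 3.3676 kg/h.
Combined feed J = 96.9 + 3.3676 = 100.27 kg/h.
Overhead M = J − B = 100.27 − 20.287 = 79.981 kg/h.

79.98 kg/h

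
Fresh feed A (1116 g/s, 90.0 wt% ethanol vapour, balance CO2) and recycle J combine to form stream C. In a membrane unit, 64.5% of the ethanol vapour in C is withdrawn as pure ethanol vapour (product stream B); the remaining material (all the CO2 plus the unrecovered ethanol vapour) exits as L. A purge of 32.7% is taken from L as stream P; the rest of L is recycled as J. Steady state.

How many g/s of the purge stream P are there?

264.8 g/s

CO2 enters only via A and leaves only via the purge: 1116×0.100 = 0.327×(CO2 in L), and the membrane unit passes all CO2, so CO2 in C = CO2 in L = 341.28 g/s.
ethanol vapour in C: m_A = 1116×0.900 + (1−0.327)·(1−0.645)·m_A, so m_A = 1004.4/0.7611 = 1319.7 g/s.
L = (1−0.645)×1319.7 + 341.28 = 809.78 g/s.
Purge P = 0.327×809.78 = 264.8 g/s.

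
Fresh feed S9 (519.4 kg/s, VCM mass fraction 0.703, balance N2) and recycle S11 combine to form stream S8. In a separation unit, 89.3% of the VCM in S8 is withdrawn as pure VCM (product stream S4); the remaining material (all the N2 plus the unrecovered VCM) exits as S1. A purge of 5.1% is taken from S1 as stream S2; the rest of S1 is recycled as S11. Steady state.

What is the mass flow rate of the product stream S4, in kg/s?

362.9 kg/s

VCM in S8: m_A = 519.4×0.703 + (1−0.051)·(1−0.893)·m_A, so m_A = 365.14/0.8985 = 406.41 kg/s.
Product S4 = 0.893×406.41 = 362.92 kg/s.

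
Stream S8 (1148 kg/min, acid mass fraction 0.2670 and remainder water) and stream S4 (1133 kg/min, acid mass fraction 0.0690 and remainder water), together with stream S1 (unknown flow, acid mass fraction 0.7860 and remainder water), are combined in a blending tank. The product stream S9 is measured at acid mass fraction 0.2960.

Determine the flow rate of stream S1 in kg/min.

Let S1 be the unknown flow. Total out = 2281 + S1.
acid balance: 384.69 + 0.786·S1 = 0.296·(2281 + S1)
(0.786 − 0.296)·S1 = 0.296×2281 − 384.69 = 290.48
S1 = 290.48 / 0.490 = 592.82 kg/min

592.8 kg/min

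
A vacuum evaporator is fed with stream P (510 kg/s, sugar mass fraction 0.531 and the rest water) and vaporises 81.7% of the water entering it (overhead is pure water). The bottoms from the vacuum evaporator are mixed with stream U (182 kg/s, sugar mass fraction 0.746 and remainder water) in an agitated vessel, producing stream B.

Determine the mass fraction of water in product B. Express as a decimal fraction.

Vapour removed = 0.817×0.469×510 = 195.42 kg/s; concentrate = 314.58 kg/s.
water reaching the mixer = 43.772 (from concentrate) + 182×0.254 = 90 kg/s.
Product flow = 314.58 + 182 = 496.58 kg/s; water fraction = 0.181.

0.181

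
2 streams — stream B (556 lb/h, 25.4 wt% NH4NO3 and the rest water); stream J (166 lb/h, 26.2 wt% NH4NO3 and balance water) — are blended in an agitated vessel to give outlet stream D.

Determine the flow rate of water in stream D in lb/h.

water out = water in = 556×0.746 + 166×0.738 = 537.28 lb/h.

537.3 lb/h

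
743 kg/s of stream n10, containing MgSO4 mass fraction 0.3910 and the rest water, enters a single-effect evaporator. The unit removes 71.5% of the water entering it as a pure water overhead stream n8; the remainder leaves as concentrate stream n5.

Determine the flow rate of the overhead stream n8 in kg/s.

water entering = 743×0.609 = 452.49 kg/s; overhead removed = 0.715×452.49 = 323.53 kg/s.

323.5 kg/s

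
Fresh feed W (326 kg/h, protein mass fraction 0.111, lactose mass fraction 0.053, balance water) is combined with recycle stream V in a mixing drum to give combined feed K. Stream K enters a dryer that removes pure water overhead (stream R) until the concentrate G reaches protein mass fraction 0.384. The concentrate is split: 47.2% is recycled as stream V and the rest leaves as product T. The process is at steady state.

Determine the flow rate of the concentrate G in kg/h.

178.5 kg/h

Overall protein balance (none leaves overhead): protein in fresh feed = protein in product, i.e. 326×0.111 = (1−0.472)·G·0.384.
G = 36.186/(0.384×0.528) = 178.47 kg/h.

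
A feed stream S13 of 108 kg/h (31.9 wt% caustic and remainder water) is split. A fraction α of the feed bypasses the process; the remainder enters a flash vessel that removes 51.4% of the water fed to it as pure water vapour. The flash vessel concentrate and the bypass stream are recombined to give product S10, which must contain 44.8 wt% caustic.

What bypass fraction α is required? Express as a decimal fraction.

All 108×0.319 = 34.452 kg/h of caustic reaches S10, so S10 = 34.452/0.448 = 76.902 kg/h and vapour = 31.098 kg/h.
The evaporator receives (1−α)·108 of feed at 0.681 water and removes 0.514 of that water:
0.514×0.681×(1−α)×108 = 31.098
(1−α) = 31.098/37.804 = 0.8226;  α = 0.1774.

0.177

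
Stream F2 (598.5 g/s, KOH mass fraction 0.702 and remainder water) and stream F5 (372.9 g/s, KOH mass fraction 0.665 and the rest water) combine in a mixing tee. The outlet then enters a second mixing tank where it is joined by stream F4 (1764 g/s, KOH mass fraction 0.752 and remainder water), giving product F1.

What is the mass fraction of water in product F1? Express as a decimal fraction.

Overall, product flow = 2735.4 g/s.
water in = 598.5×0.298 + 372.9×0.335 + 1764×0.248 = 740.75 g/s.
water fraction in F1 = 0.271.

0.271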